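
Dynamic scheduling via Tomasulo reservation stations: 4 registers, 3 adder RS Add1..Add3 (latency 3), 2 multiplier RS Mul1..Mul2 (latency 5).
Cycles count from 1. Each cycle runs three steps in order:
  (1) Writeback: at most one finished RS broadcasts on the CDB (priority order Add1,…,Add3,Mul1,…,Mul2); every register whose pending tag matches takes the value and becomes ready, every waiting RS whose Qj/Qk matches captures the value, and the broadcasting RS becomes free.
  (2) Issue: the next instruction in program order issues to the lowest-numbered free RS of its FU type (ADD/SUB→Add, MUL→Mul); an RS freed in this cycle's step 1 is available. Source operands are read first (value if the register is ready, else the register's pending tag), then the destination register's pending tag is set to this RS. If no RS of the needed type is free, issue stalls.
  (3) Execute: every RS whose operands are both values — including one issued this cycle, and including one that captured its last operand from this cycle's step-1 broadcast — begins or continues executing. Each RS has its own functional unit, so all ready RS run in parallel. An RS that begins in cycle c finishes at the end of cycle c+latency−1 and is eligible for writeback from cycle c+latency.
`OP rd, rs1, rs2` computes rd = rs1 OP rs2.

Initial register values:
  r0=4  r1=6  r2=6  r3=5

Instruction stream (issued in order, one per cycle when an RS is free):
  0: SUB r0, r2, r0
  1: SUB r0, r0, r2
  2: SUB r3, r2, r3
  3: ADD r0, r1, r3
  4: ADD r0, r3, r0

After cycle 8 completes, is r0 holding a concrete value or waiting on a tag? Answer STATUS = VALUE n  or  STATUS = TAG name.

  c1: issue SUB r0<-Add1  regs: r0:Add1,r1:6,r2:6,r3:5
  c2: issue SUB r0<-Add2  regs: r0:Add2,r1:6,r2:6,r3:5
  c3: issue SUB r3<-Add3  regs: r0:Add2,r1:6,r2:6,r3:Add3
  c4: CDB Add1=2; issue ADD r0<-Add1  regs: r0:Add1,r1:6,r2:6,r3:Add3
  c5: stall  regs: r0:Add1,r1:6,r2:6,r3:Add3
  c6: CDB Add3=1; issue ADD r0<-Add3  regs: r0:Add3,r1:6,r2:6,r3:1
  c7: CDB Add2=-4  regs: r0:Add3,r1:6,r2:6,r3:1
  c8: -  regs: r0:Add3,r1:6,r2:6,r3:1

STATUS = TAG Add3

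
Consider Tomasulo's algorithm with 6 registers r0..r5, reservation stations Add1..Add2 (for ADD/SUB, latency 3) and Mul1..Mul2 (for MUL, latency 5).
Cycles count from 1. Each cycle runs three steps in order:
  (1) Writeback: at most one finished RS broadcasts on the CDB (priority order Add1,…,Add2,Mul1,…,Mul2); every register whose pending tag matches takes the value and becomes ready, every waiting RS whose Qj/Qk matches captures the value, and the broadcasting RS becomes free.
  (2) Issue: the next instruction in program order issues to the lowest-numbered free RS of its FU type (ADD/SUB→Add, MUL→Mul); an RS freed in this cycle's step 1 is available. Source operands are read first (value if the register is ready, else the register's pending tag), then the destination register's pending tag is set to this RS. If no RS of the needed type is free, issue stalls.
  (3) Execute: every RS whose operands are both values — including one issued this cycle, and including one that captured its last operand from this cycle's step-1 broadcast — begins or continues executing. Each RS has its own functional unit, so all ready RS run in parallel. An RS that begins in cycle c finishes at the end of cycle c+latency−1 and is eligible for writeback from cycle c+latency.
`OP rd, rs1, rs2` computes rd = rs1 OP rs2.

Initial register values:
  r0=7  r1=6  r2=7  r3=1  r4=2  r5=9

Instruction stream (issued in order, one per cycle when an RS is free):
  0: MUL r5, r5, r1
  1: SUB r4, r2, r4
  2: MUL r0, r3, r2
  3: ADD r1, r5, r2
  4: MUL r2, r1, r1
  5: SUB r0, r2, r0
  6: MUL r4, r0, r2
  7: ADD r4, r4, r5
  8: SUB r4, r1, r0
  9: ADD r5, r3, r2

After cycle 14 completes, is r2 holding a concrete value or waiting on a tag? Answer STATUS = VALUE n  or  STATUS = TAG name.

cycle 1: issue MUL r5<-Mul1 // r0:7,r1:6,r2:7,r3:1,r4:2,r5:Mul1
cycle 2: issue SUB r4<-Add1 // r0:7,r1:6,r2:7,r3:1,r4:Add1,r5:Mul1
cycle 3: issue MUL r0<-Mul2 // r0:Mul2,r1:6,r2:7,r3:1,r4:Add1,r5:Mul1
cycle 4: issue ADD r1<-Add2 // r0:Mul2,r1:Add2,r2:7,r3:1,r4:Add1,r5:Mul1
cycle 5: CDB Add1=5; stall // r0:Mul2,r1:Add2,r2:7,r3:1,r4:5,r5:Mul1
cycle 6: CDB Mul1=54; issue MUL r2<-Mul1 // r0:Mul2,r1:Add2,r2:Mul1,r3:1,r4:5,r5:54
cycle 7: issue SUB r0<-Add1 // r0:Add1,r1:Add2,r2:Mul1,r3:1,r4:5,r5:54
cycle 8: CDB Mul2=7; issue MUL r4<-Mul2 // r0:Add1,r1:Add2,r2:Mul1,r3:1,r4:Mul2,r5:54
cycle 9: CDB Add2=61; issue ADD r4<-Add2 // r0:Add1,r1:61,r2:Mul1,r3:1,r4:Add2,r5:54
cycle 10: stall // r0:Add1,r1:61,r2:Mul1,r3:1,r4:Add2,r5:54
cycle 11: stall // r0:Add1,r1:61,r2:Mul1,r3:1,r4:Add2,r5:54
cycle 12: stall // r0:Add1,r1:61,r2:Mul1,r3:1,r4:Add2,r5:54
cycle 13: stall // r0:Add1,r1:61,r2:Mul1,r3:1,r4:Add2,r5:54
cycle 14: CDB Mul1=3721; stall // r0:Add1,r1:61,r2:3721,r3:1,r4:Add2,r5:54

STATUS = VALUE 3721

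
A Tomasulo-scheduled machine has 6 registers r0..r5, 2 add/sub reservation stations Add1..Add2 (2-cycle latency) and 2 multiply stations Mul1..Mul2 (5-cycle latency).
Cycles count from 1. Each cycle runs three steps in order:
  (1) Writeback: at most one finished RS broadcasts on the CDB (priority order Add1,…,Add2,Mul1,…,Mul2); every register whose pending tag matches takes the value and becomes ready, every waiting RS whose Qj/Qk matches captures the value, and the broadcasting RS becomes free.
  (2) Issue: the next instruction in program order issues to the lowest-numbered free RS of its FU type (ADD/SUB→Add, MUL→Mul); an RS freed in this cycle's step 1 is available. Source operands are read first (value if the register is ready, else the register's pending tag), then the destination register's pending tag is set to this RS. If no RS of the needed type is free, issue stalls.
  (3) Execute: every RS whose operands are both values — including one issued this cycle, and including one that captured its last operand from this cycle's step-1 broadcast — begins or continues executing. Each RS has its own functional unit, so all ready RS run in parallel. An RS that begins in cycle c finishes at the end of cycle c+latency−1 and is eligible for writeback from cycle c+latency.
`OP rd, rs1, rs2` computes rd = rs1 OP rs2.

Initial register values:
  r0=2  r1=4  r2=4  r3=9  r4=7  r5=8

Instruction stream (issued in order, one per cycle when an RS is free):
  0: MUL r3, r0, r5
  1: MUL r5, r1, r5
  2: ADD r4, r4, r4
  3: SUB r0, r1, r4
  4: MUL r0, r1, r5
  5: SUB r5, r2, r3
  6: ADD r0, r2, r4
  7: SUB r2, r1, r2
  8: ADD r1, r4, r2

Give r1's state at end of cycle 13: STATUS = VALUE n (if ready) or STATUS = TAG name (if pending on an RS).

STATUS = VALUE 14

cycle 1: issue MUL r3<-Mul1 // r0:2,r1:4,r2:4,r3:Mul1,r4:7,r5:8
cycle 2: issue MUL r5<-Mul2 // r0:2,r1:4,r2:4,r3:Mul1,r4:7,r5:Mul2
cycle 3: issue ADD r4<-Add1 // r0:2,r1:4,r2:4,r3:Mul1,r4:Add1,r5:Mul2
cycle 4: issue SUB r0<-Add2 // r0:Add2,r1:4,r2:4,r3:Mul1,r4:Add1,r5:Mul2
cycle 5: CDB Add1=14; stall // r0:Add2,r1:4,r2:4,r3:Mul1,r4:14,r5:Mul2
cycle 6: CDB Mul1=16; issue MUL r0<-Mul1 // r0:Mul1,r1:4,r2:4,r3:16,r4:14,r5:Mul2
cycle 7: CDB Add2=-10; issue SUB r5<-Add1 // r0:Mul1,r1:4,r2:4,r3:16,r4:14,r5:Add1
cycle 8: CDB Mul2=32; issue ADD r0<-Add2 // r0:Add2,r1:4,r2:4,r3:16,r4:14,r5:Add1
cycle 9: CDB Add1=-12; issue SUB r2<-Add1 // r0:Add2,r1:4,r2:Add1,r3:16,r4:14,r5:-12
cycle 10: CDB Add2=18; issue ADD r1<-Add2 // r0:18,r1:Add2,r2:Add1,r3:16,r4:14,r5:-12
cycle 11: CDB Add1=0 // r0:18,r1:Add2,r2:0,r3:16,r4:14,r5:-12
cycle 12: - // r0:18,r1:Add2,r2:0,r3:16,r4:14,r5:-12
cycle 13: CDB Add2=14 // r0:18,r1:14,r2:0,r3:16,r4:14,r5:-12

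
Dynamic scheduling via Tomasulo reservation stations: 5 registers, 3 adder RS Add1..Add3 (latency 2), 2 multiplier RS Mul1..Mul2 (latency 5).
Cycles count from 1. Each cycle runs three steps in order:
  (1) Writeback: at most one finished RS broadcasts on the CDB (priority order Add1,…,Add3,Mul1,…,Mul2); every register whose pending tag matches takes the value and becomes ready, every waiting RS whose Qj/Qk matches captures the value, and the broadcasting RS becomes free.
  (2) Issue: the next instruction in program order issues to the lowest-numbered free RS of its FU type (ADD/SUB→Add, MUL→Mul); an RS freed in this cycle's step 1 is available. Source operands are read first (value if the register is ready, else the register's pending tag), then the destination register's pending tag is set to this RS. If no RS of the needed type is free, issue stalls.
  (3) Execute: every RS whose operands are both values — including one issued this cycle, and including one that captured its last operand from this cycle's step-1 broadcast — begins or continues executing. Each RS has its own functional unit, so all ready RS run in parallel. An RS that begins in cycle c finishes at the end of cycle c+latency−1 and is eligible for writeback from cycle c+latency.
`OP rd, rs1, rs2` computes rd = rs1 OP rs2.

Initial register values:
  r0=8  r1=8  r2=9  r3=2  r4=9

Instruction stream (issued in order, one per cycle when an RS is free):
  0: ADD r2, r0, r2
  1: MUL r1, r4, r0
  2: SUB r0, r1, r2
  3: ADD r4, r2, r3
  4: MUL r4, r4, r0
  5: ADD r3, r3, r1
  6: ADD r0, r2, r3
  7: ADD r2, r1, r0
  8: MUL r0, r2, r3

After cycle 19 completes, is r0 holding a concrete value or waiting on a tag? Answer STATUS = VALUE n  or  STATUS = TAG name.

STATUS = VALUE 12062

  c1: issue ADD r2<-Add1  regs: r0:8,r1:8,r2:Add1,r3:2,r4:9
  c2: issue MUL r1<-Mul1  regs: r0:8,r1:Mul1,r2:Add1,r3:2,r4:9
  c3: CDB Add1=17; issue SUB r0<-Add1  regs: r0:Add1,r1:Mul1,r2:17,r3:2,r4:9
  c4: issue ADD r4<-Add2  regs: r0:Add1,r1:Mul1,r2:17,r3:2,r4:Add2
  c5: issue MUL r4<-Mul2  regs: r0:Add1,r1:Mul1,r2:17,r3:2,r4:Mul2
  c6: CDB Add2=19; issue ADD r3<-Add2  regs: r0:Add1,r1:Mul1,r2:17,r3:Add2,r4:Mul2
  c7: CDB Mul1=72; issue ADD r0<-Add3  regs: r0:Add3,r1:72,r2:17,r3:Add2,r4:Mul2
  c8: stall  regs: r0:Add3,r1:72,r2:17,r3:Add2,r4:Mul2
  c9: CDB Add1=55; issue ADD r2<-Add1  regs: r0:Add3,r1:72,r2:Add1,r3:Add2,r4:Mul2
  c10: CDB Add2=74; issue MUL r0<-Mul1  regs: r0:Mul1,r1:72,r2:Add1,r3:74,r4:Mul2
  c11: -  regs: r0:Mul1,r1:72,r2:Add1,r3:74,r4:Mul2
  c12: CDB Add3=91  regs: r0:Mul1,r1:72,r2:Add1,r3:74,r4:Mul2
  c13: -  regs: r0:Mul1,r1:72,r2:Add1,r3:74,r4:Mul2
  c14: CDB Add1=163  regs: r0:Mul1,r1:72,r2:163,r3:74,r4:Mul2
  c15: CDB Mul2=1045  regs: r0:Mul1,r1:72,r2:163,r3:74,r4:1045
  c16: -  regs: r0:Mul1,r1:72,r2:163,r3:74,r4:1045
  c17: -  regs: r0:Mul1,r1:72,r2:163,r3:74,r4:1045
  c18: -  regs: r0:Mul1,r1:72,r2:163,r3:74,r4:1045
  c19: CDB Mul1=12062  regs: r0:12062,r1:72,r2:163,r3:74,r4:1045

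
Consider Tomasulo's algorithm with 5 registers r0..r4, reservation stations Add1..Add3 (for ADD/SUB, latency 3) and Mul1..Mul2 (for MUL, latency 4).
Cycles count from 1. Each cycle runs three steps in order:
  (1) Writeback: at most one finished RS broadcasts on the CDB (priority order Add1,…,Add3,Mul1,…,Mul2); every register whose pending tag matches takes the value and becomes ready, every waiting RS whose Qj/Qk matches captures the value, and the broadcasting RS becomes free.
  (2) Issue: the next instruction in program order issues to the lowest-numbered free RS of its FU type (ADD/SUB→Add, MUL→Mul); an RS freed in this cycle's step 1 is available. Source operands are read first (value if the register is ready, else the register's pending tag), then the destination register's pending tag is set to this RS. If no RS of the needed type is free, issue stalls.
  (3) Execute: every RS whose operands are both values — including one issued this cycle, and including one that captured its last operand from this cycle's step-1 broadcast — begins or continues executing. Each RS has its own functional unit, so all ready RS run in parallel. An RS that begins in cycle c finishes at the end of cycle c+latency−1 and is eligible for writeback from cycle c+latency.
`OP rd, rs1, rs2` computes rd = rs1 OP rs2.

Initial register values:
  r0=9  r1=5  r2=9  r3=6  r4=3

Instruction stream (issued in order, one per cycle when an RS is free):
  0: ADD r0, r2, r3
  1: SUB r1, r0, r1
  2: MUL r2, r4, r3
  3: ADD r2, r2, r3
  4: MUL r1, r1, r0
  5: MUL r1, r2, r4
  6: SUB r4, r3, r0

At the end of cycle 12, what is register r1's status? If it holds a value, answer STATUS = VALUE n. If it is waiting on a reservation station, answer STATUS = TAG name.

c1: issue ADD r0<-Add1 | r0:Add1,r1:5,r2:9,r3:6,r4:3
c2: issue SUB r1<-Add2 | r0:Add1,r1:Add2,r2:9,r3:6,r4:3
c3: issue MUL r2<-Mul1 | r0:Add1,r1:Add2,r2:Mul1,r3:6,r4:3
c4: CDB Add1=15; issue ADD r2<-Add1 | r0:15,r1:Add2,r2:Add1,r3:6,r4:3
c5: issue MUL r1<-Mul2 | r0:15,r1:Mul2,r2:Add1,r3:6,r4:3
c6: stall | r0:15,r1:Mul2,r2:Add1,r3:6,r4:3
c7: CDB Add2=10; stall | r0:15,r1:Mul2,r2:Add1,r3:6,r4:3
c8: CDB Mul1=18; issue MUL r1<-Mul1 | r0:15,r1:Mul1,r2:Add1,r3:6,r4:3
c9: issue SUB r4<-Add2 | r0:15,r1:Mul1,r2:Add1,r3:6,r4:Add2
c10: - | r0:15,r1:Mul1,r2:Add1,r3:6,r4:Add2
c11: CDB Add1=24 | r0:15,r1:Mul1,r2:24,r3:6,r4:Add2
c12: CDB Add2=-9 | r0:15,r1:Mul1,r2:24,r3:6,r4:-9

STATUS = TAG Mul1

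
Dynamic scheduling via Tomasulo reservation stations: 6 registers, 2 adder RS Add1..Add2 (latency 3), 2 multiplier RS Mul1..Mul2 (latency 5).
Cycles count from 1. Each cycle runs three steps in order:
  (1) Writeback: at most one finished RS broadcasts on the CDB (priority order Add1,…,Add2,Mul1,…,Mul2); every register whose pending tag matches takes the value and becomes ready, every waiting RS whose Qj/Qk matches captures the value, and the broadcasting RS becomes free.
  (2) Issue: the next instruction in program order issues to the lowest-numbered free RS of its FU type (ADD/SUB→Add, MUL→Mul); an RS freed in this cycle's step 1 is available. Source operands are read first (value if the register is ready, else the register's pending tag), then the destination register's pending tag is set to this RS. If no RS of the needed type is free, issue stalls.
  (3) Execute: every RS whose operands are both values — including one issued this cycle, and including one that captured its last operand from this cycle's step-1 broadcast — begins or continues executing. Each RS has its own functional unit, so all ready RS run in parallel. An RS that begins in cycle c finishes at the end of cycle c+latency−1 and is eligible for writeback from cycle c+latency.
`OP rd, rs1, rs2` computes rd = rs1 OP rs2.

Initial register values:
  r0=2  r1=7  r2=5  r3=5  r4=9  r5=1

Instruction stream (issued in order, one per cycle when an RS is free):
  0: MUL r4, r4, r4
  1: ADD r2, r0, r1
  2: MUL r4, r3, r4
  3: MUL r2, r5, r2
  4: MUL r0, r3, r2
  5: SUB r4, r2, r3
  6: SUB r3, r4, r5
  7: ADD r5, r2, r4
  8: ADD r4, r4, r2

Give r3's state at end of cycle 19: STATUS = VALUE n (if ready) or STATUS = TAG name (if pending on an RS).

c1: issue MUL r4<-Mul1 | r0:2,r1:7,r2:5,r3:5,r4:Mul1,r5:1
c2: issue ADD r2<-Add1 | r0:2,r1:7,r2:Add1,r3:5,r4:Mul1,r5:1
c3: issue MUL r4<-Mul2 | r0:2,r1:7,r2:Add1,r3:5,r4:Mul2,r5:1
c4: stall | r0:2,r1:7,r2:Add1,r3:5,r4:Mul2,r5:1
c5: CDB Add1=9; stall | r0:2,r1:7,r2:9,r3:5,r4:Mul2,r5:1
c6: CDB Mul1=81; issue MUL r2<-Mul1 | r0:2,r1:7,r2:Mul1,r3:5,r4:Mul2,r5:1
c7: stall | r0:2,r1:7,r2:Mul1,r3:5,r4:Mul2,r5:1
c8: stall | r0:2,r1:7,r2:Mul1,r3:5,r4:Mul2,r5:1
c9: stall | r0:2,r1:7,r2:Mul1,r3:5,r4:Mul2,r5:1
c10: stall | r0:2,r1:7,r2:Mul1,r3:5,r4:Mul2,r5:1
c11: CDB Mul1=9; issue MUL r0<-Mul1 | r0:Mul1,r1:7,r2:9,r3:5,r4:Mul2,r5:1
c12: CDB Mul2=405; issue SUB r4<-Add1 | r0:Mul1,r1:7,r2:9,r3:5,r4:Add1,r5:1
c13: issue SUB r3<-Add2 | r0:Mul1,r1:7,r2:9,r3:Add2,r4:Add1,r5:1
c14: stall | r0:Mul1,r1:7,r2:9,r3:Add2,r4:Add1,r5:1
c15: CDB Add1=4; issue ADD r5<-Add1 | r0:Mul1,r1:7,r2:9,r3:Add2,r4:4,r5:Add1
c16: CDB Mul1=45; stall | r0:45,r1:7,r2:9,r3:Add2,r4:4,r5:Add1
c17: stall | r0:45,r1:7,r2:9,r3:Add2,r4:4,r5:Add1
c18: CDB Add1=13; issue ADD r4<-Add1 | r0:45,r1:7,r2:9,r3:Add2,r4:Add1,r5:13
c19: CDB Add2=3 | r0:45,r1:7,r2:9,r3:3,r4:Add1,r5:13

STATUS = VALUE 3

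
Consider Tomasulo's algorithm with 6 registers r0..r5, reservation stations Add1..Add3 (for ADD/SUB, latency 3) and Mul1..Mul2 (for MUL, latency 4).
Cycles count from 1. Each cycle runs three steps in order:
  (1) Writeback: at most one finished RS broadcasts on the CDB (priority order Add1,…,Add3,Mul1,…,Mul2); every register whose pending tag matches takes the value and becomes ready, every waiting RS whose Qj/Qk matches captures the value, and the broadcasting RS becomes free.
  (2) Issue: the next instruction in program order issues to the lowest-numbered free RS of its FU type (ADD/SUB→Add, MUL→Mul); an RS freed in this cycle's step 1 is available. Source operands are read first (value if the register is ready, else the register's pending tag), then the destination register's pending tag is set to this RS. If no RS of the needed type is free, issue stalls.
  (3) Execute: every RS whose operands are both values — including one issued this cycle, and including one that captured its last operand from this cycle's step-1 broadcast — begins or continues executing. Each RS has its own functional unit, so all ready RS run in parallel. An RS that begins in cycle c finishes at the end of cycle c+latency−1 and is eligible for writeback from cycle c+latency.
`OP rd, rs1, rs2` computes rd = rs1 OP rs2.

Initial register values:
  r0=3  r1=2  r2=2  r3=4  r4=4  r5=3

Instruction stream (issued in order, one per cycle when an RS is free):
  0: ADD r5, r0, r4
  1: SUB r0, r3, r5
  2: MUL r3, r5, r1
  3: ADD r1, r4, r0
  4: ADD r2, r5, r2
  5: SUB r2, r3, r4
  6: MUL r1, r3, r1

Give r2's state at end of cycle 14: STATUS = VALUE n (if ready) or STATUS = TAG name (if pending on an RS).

  c1: issue ADD r5<-Add1  regs: r0:3,r1:2,r2:2,r3:4,r4:4,r5:Add1
  c2: issue SUB r0<-Add2  regs: r0:Add2,r1:2,r2:2,r3:4,r4:4,r5:Add1
  c3: issue MUL r3<-Mul1  regs: r0:Add2,r1:2,r2:2,r3:Mul1,r4:4,r5:Add1
  c4: CDB Add1=7; issue ADD r1<-Add1  regs: r0:Add2,r1:Add1,r2:2,r3:Mul1,r4:4,r5:7
  c5: issue ADD r2<-Add3  regs: r0:Add2,r1:Add1,r2:Add3,r3:Mul1,r4:4,r5:7
  c6: stall  regs: r0:Add2,r1:Add1,r2:Add3,r3:Mul1,r4:4,r5:7
  c7: CDB Add2=-3; issue SUB r2<-Add2  regs: r0:-3,r1:Add1,r2:Add2,r3:Mul1,r4:4,r5:7
  c8: CDB Add3=9; issue MUL r1<-Mul2  regs: r0:-3,r1:Mul2,r2:Add2,r3:Mul1,r4:4,r5:7
  c9: CDB Mul1=14  regs: r0:-3,r1:Mul2,r2:Add2,r3:14,r4:4,r5:7
  c10: CDB Add1=1  regs: r0:-3,r1:Mul2,r2:Add2,r3:14,r4:4,r5:7
  c11: -  regs: r0:-3,r1:Mul2,r2:Add2,r3:14,r4:4,r5:7
  c12: CDB Add2=10  regs: r0:-3,r1:Mul2,r2:10,r3:14,r4:4,r5:7
  c13: -  regs: r0:-3,r1:Mul2,r2:10,r3:14,r4:4,r5:7
  c14: CDB Mul2=14  regs: r0:-3,r1:14,r2:10,r3:14,r4:4,r5:7

STATUS = VALUE 10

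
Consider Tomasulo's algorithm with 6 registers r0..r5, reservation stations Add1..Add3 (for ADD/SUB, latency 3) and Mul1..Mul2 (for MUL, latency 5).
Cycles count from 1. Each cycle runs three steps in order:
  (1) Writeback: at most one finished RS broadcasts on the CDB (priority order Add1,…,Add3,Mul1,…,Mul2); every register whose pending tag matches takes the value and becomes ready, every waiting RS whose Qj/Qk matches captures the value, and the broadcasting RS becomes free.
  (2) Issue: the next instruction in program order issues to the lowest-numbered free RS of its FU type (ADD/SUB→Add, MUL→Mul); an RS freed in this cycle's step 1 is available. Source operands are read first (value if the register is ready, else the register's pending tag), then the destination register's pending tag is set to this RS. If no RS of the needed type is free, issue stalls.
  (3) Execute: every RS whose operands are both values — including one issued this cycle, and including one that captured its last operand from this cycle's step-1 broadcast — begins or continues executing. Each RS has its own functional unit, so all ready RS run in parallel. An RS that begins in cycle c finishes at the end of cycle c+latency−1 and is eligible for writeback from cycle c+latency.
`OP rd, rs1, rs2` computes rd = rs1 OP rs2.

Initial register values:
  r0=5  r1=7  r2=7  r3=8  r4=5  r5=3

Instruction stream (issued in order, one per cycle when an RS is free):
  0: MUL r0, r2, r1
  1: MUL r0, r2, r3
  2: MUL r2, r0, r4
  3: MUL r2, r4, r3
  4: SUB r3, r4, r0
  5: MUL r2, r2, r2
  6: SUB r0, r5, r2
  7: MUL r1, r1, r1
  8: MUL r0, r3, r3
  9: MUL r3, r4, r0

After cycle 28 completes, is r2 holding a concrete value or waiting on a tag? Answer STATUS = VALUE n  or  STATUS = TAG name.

  c1: issue MUL r0<-Mul1  regs: r0:Mul1,r1:7,r2:7,r3:8,r4:5,r5:3
  c2: issue MUL r0<-Mul2  regs: r0:Mul2,r1:7,r2:7,r3:8,r4:5,r5:3
  c3: stall  regs: r0:Mul2,r1:7,r2:7,r3:8,r4:5,r5:3
  c4: stall  regs: r0:Mul2,r1:7,r2:7,r3:8,r4:5,r5:3
  c5: stall  regs: r0:Mul2,r1:7,r2:7,r3:8,r4:5,r5:3
  c6: CDB Mul1=49; issue MUL r2<-Mul1  regs: r0:Mul2,r1:7,r2:Mul1,r3:8,r4:5,r5:3
  c7: CDB Mul2=56; issue MUL r2<-Mul2  regs: r0:56,r1:7,r2:Mul2,r3:8,r4:5,r5:3
  c8: issue SUB r3<-Add1  regs: r0:56,r1:7,r2:Mul2,r3:Add1,r4:5,r5:3
  c9: stall  regs: r0:56,r1:7,r2:Mul2,r3:Add1,r4:5,r5:3
  c10: stall  regs: r0:56,r1:7,r2:Mul2,r3:Add1,r4:5,r5:3
  c11: CDB Add1=-51; stall  regs: r0:56,r1:7,r2:Mul2,r3:-51,r4:5,r5:3
  c12: CDB Mul1=280; issue MUL r2<-Mul1  regs: r0:56,r1:7,r2:Mul1,r3:-51,r4:5,r5:3
  c13: CDB Mul2=40; issue SUB r0<-Add1  regs: r0:Add1,r1:7,r2:Mul1,r3:-51,r4:5,r5:3
  c14: issue MUL r1<-Mul2  regs: r0:Add1,r1:Mul2,r2:Mul1,r3:-51,r4:5,r5:3
  c15: stall  regs: r0:Add1,r1:Mul2,r2:Mul1,r3:-51,r4:5,r5:3
  c16: stall  regs: r0:Add1,r1:Mul2,r2:Mul1,r3:-51,r4:5,r5:3
  c17: stall  regs: r0:Add1,r1:Mul2,r2:Mul1,r3:-51,r4:5,r5:3
  c18: CDB Mul1=1600; issue MUL r0<-Mul1  regs: r0:Mul1,r1:Mul2,r2:1600,r3:-51,r4:5,r5:3
  c19: CDB Mul2=49; issue MUL r3<-Mul2  regs: r0:Mul1,r1:49,r2:1600,r3:Mul2,r4:5,r5:3
  c20: -  regs: r0:Mul1,r1:49,r2:1600,r3:Mul2,r4:5,r5:3
  c21: CDB Add1=-1597  regs: r0:Mul1,r1:49,r2:1600,r3:Mul2,r4:5,r5:3
  c22: -  regs: r0:Mul1,r1:49,r2:1600,r3:Mul2,r4:5,r5:3
  c23: CDB Mul1=2601  regs: r0:2601,r1:49,r2:1600,r3:Mul2,r4:5,r5:3
  c24: -  regs: r0:2601,r1:49,r2:1600,r3:Mul2,r4:5,r5:3
  c25: -  regs: r0:2601,r1:49,r2:1600,r3:Mul2,r4:5,r5:3
  c26: -  regs: r0:2601,r1:49,r2:1600,r3:Mul2,r4:5,r5:3
  c27: -  regs: r0:2601,r1:49,r2:1600,r3:Mul2,r4:5,r5:3
  c28: CDB Mul2=13005  regs: r0:2601,r1:49,r2:1600,r3:13005,r4:5,r5:3

STATUS = VALUE 1600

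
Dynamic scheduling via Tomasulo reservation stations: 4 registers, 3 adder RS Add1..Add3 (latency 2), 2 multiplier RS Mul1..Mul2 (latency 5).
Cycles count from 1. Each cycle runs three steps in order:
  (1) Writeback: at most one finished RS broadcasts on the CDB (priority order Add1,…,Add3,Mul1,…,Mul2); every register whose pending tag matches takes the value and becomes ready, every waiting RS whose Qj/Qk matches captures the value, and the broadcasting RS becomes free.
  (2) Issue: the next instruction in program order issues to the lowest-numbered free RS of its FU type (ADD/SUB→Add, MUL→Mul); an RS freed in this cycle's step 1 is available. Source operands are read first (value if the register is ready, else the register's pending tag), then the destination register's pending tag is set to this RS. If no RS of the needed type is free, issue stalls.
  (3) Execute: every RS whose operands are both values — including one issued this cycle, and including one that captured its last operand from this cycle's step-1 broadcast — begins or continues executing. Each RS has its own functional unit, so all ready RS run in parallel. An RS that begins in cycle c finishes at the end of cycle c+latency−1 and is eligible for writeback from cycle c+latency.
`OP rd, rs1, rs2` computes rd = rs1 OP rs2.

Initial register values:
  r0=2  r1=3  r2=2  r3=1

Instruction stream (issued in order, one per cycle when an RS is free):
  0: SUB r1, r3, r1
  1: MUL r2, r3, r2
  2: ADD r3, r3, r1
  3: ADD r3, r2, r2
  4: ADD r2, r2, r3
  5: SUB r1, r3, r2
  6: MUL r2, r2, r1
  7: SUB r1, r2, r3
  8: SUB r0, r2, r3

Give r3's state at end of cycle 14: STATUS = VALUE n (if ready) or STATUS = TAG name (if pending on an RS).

c1: issue SUB r1<-Add1 | r0:2,r1:Add1,r2:2,r3:1
c2: issue MUL r2<-Mul1 | r0:2,r1:Add1,r2:Mul1,r3:1
c3: CDB Add1=-2; issue ADD r3<-Add1 | r0:2,r1:-2,r2:Mul1,r3:Add1
c4: issue ADD r3<-Add2 | r0:2,r1:-2,r2:Mul1,r3:Add2
c5: CDB Add1=-1; issue ADD r2<-Add1 | r0:2,r1:-2,r2:Add1,r3:Add2
c6: issue SUB r1<-Add3 | r0:2,r1:Add3,r2:Add1,r3:Add2
c7: CDB Mul1=2; issue MUL r2<-Mul1 | r0:2,r1:Add3,r2:Mul1,r3:Add2
c8: stall | r0:2,r1:Add3,r2:Mul1,r3:Add2
c9: CDB Add2=4; issue SUB r1<-Add2 | r0:2,r1:Add2,r2:Mul1,r3:4
c10: stall | r0:2,r1:Add2,r2:Mul1,r3:4
c11: CDB Add1=6; issue SUB r0<-Add1 | r0:Add1,r1:Add2,r2:Mul1,r3:4
c12: - | r0:Add1,r1:Add2,r2:Mul1,r3:4
c13: CDB Add3=-2 | r0:Add1,r1:Add2,r2:Mul1,r3:4
c14: - | r0:Add1,r1:Add2,r2:Mul1,r3:4

STATUS = VALUE 4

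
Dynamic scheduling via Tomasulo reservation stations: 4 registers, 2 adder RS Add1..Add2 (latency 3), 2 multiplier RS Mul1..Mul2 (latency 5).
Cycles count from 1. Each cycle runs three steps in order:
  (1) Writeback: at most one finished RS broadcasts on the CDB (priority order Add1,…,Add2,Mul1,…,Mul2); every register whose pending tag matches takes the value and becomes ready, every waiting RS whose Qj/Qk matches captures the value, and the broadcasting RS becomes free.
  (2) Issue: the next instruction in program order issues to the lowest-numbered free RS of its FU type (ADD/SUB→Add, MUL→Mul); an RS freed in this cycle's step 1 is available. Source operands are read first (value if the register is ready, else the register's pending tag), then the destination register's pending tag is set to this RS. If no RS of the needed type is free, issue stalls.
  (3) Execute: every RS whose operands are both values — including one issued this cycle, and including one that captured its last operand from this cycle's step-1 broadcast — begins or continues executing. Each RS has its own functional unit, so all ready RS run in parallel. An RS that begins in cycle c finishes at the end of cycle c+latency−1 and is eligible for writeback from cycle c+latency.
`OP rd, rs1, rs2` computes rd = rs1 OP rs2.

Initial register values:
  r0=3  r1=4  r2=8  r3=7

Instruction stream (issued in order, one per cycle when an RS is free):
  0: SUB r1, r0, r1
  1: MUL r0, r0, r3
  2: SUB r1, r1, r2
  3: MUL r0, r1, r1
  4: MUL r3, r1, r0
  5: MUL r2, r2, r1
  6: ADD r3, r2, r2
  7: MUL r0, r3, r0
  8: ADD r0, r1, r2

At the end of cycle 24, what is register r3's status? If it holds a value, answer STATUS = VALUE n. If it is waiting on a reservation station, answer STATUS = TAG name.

STATUS = VALUE -144

c1: issue SUB r1<-Add1 | r0:3,r1:Add1,r2:8,r3:7
c2: issue MUL r0<-Mul1 | r0:Mul1,r1:Add1,r2:8,r3:7
c3: issue SUB r1<-Add2 | r0:Mul1,r1:Add2,r2:8,r3:7
c4: CDB Add1=-1; issue MUL r0<-Mul2 | r0:Mul2,r1:Add2,r2:8,r3:7
c5: stall | r0:Mul2,r1:Add2,r2:8,r3:7
c6: stall | r0:Mul2,r1:Add2,r2:8,r3:7
c7: CDB Add2=-9; stall | r0:Mul2,r1:-9,r2:8,r3:7
c8: CDB Mul1=21; issue MUL r3<-Mul1 | r0:Mul2,r1:-9,r2:8,r3:Mul1
c9: stall | r0:Mul2,r1:-9,r2:8,r3:Mul1
c10: stall | r0:Mul2,r1:-9,r2:8,r3:Mul1
c11: stall | r0:Mul2,r1:-9,r2:8,r3:Mul1
c12: CDB Mul2=81; issue MUL r2<-Mul2 | r0:81,r1:-9,r2:Mul2,r3:Mul1
c13: issue ADD r3<-Add1 | r0:81,r1:-9,r2:Mul2,r3:Add1
c14: stall | r0:81,r1:-9,r2:Mul2,r3:Add1
c15: stall | r0:81,r1:-9,r2:Mul2,r3:Add1
c16: stall | r0:81,r1:-9,r2:Mul2,r3:Add1
c17: CDB Mul1=-729; issue MUL r0<-Mul1 | r0:Mul1,r1:-9,r2:Mul2,r3:Add1
c18: CDB Mul2=-72; issue ADD r0<-Add2 | r0:Add2,r1:-9,r2:-72,r3:Add1
c19: - | r0:Add2,r1:-9,r2:-72,r3:Add1
c20: - | r0:Add2,r1:-9,r2:-72,r3:Add1
c21: CDB Add1=-144 | r0:Add2,r1:-9,r2:-72,r3:-144
c22: CDB Add2=-81 | r0:-81,r1:-9,r2:-72,r3:-144
c23: - | r0:-81,r1:-9,r2:-72,r3:-144
c24: - | r0:-81,r1:-9,r2:-72,r3:-144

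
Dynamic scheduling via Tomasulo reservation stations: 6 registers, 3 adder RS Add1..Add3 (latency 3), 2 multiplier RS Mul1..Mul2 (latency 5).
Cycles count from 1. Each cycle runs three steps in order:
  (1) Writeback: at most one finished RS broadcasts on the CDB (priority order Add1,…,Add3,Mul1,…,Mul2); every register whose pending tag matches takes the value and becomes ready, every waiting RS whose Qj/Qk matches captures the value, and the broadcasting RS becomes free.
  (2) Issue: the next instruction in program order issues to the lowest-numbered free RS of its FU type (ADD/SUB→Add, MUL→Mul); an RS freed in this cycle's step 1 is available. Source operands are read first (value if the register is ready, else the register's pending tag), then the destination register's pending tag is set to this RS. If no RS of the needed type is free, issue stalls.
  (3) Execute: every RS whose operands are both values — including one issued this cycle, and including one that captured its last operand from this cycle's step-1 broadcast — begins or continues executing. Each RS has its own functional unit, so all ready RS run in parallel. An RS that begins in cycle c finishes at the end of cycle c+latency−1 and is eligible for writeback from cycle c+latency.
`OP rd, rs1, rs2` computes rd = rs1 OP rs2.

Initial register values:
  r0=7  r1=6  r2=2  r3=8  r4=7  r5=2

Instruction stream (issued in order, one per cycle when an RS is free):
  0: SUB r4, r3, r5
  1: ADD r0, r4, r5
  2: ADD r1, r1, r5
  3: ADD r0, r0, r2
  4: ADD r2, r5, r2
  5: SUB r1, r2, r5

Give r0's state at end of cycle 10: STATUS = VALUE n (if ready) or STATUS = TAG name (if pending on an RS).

c1: issue SUB r4<-Add1 | r0:7,r1:6,r2:2,r3:8,r4:Add1,r5:2
c2: issue ADD r0<-Add2 | r0:Add2,r1:6,r2:2,r3:8,r4:Add1,r5:2
c3: issue ADD r1<-Add3 | r0:Add2,r1:Add3,r2:2,r3:8,r4:Add1,r5:2
c4: CDB Add1=6; issue ADD r0<-Add1 | r0:Add1,r1:Add3,r2:2,r3:8,r4:6,r5:2
c5: stall | r0:Add1,r1:Add3,r2:2,r3:8,r4:6,r5:2
c6: CDB Add3=8; issue ADD r2<-Add3 | r0:Add1,r1:8,r2:Add3,r3:8,r4:6,r5:2
c7: CDB Add2=8; issue SUB r1<-Add2 | r0:Add1,r1:Add2,r2:Add3,r3:8,r4:6,r5:2
c8: - | r0:Add1,r1:Add2,r2:Add3,r3:8,r4:6,r5:2
c9: CDB Add3=4 | r0:Add1,r1:Add2,r2:4,r3:8,r4:6,r5:2
c10: CDB Add1=10 | r0:10,r1:Add2,r2:4,r3:8,r4:6,r5:2

STATUS = VALUE 10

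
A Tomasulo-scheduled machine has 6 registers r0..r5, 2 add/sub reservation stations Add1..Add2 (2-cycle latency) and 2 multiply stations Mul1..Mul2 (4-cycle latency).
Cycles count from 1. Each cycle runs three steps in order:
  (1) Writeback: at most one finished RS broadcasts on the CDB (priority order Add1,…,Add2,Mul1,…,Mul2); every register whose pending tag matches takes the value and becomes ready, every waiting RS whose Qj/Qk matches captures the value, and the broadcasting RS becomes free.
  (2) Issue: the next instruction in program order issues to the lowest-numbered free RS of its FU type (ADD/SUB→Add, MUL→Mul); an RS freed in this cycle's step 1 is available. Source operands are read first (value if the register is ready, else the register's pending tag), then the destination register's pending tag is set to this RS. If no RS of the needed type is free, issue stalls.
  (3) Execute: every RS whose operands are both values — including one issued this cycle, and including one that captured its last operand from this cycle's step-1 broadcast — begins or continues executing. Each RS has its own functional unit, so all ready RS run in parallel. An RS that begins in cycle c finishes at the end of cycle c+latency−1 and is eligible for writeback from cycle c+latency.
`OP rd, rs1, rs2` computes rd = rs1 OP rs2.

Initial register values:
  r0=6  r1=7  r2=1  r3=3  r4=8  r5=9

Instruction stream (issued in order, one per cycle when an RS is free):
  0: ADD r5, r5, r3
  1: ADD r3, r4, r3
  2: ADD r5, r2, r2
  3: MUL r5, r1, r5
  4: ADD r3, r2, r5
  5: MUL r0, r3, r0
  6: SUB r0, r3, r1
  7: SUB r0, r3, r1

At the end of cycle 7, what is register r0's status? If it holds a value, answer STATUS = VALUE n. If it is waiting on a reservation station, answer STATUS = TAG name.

  c1: issue ADD r5<-Add1  regs: r0:6,r1:7,r2:1,r3:3,r4:8,r5:Add1
  c2: issue ADD r3<-Add2  regs: r0:6,r1:7,r2:1,r3:Add2,r4:8,r5:Add1
  c3: CDB Add1=12; issue ADD r5<-Add1  regs: r0:6,r1:7,r2:1,r3:Add2,r4:8,r5:Add1
  c4: CDB Add2=11; issue MUL r5<-Mul1  regs: r0:6,r1:7,r2:1,r3:11,r4:8,r5:Mul1
  c5: CDB Add1=2; issue ADD r3<-Add1  regs: r0:6,r1:7,r2:1,r3:Add1,r4:8,r5:Mul1
  c6: issue MUL r0<-Mul2  regs: r0:Mul2,r1:7,r2:1,r3:Add1,r4:8,r5:Mul1
  c7: issue SUB r0<-Add2  regs: r0:Add2,r1:7,r2:1,r3:Add1,r4:8,r5:Mul1

STATUS = TAG Add2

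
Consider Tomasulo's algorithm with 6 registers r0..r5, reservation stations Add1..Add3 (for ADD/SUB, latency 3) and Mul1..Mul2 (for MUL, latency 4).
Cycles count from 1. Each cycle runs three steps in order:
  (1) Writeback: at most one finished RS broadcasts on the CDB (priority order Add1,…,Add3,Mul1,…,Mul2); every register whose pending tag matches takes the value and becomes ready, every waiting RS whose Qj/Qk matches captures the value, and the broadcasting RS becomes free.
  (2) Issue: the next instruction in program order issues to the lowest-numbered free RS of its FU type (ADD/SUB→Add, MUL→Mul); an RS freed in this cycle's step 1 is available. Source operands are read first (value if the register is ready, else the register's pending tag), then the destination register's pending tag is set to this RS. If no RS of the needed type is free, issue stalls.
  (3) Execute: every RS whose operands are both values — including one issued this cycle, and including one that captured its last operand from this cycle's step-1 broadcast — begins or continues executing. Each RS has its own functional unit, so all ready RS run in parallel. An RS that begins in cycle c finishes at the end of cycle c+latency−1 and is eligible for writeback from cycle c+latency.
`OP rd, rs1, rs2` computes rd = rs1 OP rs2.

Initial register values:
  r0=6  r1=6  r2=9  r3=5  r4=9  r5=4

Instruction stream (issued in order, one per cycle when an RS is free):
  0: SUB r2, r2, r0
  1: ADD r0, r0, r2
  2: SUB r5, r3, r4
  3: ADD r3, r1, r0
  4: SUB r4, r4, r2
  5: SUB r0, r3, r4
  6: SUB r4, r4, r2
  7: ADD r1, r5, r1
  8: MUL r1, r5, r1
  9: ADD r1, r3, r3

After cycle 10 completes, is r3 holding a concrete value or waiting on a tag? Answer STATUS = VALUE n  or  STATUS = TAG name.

cycle 1: issue SUB r2<-Add1 // r0:6,r1:6,r2:Add1,r3:5,r4:9,r5:4
cycle 2: issue ADD r0<-Add2 // r0:Add2,r1:6,r2:Add1,r3:5,r4:9,r5:4
cycle 3: issue SUB r5<-Add3 // r0:Add2,r1:6,r2:Add1,r3:5,r4:9,r5:Add3
cycle 4: CDB Add1=3; issue ADD r3<-Add1 // r0:Add2,r1:6,r2:3,r3:Add1,r4:9,r5:Add3
cycle 5: stall // r0:Add2,r1:6,r2:3,r3:Add1,r4:9,r5:Add3
cycle 6: CDB Add3=-4; issue SUB r4<-Add3 // r0:Add2,r1:6,r2:3,r3:Add1,r4:Add3,r5:-4
cycle 7: CDB Add2=9; issue SUB r0<-Add2 // r0:Add2,r1:6,r2:3,r3:Add1,r4:Add3,r5:-4
cycle 8: stall // r0:Add2,r1:6,r2:3,r3:Add1,r4:Add3,r5:-4
cycle 9: CDB Add3=6; issue SUB r4<-Add3 // r0:Add2,r1:6,r2:3,r3:Add1,r4:Add3,r5:-4
cycle 10: CDB Add1=15; issue ADD r1<-Add1 // r0:Add2,r1:Add1,r2:3,r3:15,r4:Add3,r5:-4

STATUS = VALUE 15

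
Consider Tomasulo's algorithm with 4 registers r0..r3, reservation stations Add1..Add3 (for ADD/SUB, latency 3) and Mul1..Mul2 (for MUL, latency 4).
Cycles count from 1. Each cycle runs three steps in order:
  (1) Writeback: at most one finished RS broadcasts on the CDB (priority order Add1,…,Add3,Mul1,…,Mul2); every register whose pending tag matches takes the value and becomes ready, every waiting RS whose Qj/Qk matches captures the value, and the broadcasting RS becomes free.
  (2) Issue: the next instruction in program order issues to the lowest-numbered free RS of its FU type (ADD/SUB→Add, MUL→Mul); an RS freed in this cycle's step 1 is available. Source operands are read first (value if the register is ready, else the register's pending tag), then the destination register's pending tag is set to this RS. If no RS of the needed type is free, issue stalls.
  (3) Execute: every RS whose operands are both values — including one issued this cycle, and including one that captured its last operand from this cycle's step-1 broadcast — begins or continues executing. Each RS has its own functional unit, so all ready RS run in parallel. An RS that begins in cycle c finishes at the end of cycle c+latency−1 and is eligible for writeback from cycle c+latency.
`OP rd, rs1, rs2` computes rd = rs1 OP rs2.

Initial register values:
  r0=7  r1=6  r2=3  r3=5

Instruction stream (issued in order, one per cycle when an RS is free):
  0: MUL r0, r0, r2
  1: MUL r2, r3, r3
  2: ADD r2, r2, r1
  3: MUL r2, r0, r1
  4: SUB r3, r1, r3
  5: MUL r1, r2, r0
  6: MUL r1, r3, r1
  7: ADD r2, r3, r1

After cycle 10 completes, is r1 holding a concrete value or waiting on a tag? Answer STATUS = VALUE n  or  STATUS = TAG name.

  c1: issue MUL r0<-Mul1  regs: r0:Mul1,r1:6,r2:3,r3:5
  c2: issue MUL r2<-Mul2  regs: r0:Mul1,r1:6,r2:Mul2,r3:5
  c3: issue ADD r2<-Add1  regs: r0:Mul1,r1:6,r2:Add1,r3:5
  c4: stall  regs: r0:Mul1,r1:6,r2:Add1,r3:5
  c5: CDB Mul1=21; issue MUL r2<-Mul1  regs: r0:21,r1:6,r2:Mul1,r3:5
  c6: CDB Mul2=25; issue SUB r3<-Add2  regs: r0:21,r1:6,r2:Mul1,r3:Add2
  c7: issue MUL r1<-Mul2  regs: r0:21,r1:Mul2,r2:Mul1,r3:Add2
  c8: stall  regs: r0:21,r1:Mul2,r2:Mul1,r3:Add2
  c9: CDB Add1=31; stall  regs: r0:21,r1:Mul2,r2:Mul1,r3:Add2
  c10: CDB Add2=1; stall  regs: r0:21,r1:Mul2,r2:Mul1,r3:1

STATUS = TAG Mul2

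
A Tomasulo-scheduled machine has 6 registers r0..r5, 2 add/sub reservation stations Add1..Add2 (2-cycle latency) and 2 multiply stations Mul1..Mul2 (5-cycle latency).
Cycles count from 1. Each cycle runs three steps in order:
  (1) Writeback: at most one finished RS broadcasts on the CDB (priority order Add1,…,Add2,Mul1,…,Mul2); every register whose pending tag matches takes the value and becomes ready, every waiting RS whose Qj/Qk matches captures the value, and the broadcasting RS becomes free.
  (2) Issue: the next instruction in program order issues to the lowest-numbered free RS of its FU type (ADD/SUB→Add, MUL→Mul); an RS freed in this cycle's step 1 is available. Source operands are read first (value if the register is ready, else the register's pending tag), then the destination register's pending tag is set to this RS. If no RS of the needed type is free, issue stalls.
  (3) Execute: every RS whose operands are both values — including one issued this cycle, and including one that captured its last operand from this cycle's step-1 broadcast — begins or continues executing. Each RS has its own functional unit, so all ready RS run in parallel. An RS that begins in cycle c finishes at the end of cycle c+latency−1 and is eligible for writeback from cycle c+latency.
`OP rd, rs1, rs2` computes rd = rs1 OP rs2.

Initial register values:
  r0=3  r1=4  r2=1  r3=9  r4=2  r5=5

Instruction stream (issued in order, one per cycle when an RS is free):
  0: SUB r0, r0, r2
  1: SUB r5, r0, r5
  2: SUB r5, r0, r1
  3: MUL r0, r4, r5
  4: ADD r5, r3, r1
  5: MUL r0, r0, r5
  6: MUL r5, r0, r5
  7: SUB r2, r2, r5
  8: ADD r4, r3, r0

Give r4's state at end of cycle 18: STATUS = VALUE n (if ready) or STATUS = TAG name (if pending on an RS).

  c1: issue SUB r0<-Add1  regs: r0:Add1,r1:4,r2:1,r3:9,r4:2,r5:5
  c2: issue SUB r5<-Add2  regs: r0:Add1,r1:4,r2:1,r3:9,r4:2,r5:Add2
  c3: CDB Add1=2; issue SUB r5<-Add1  regs: r0:2,r1:4,r2:1,r3:9,r4:2,r5:Add1
  c4: issue MUL r0<-Mul1  regs: r0:Mul1,r1:4,r2:1,r3:9,r4:2,r5:Add1
  c5: CDB Add1=-2; issue ADD r5<-Add1  regs: r0:Mul1,r1:4,r2:1,r3:9,r4:2,r5:Add1
  c6: CDB Add2=-3; issue MUL r0<-Mul2  regs: r0:Mul2,r1:4,r2:1,r3:9,r4:2,r5:Add1
  c7: CDB Add1=13; stall  regs: r0:Mul2,r1:4,r2:1,r3:9,r4:2,r5:13
  c8: stall  regs: r0:Mul2,r1:4,r2:1,r3:9,r4:2,r5:13
  c9: stall  regs: r0:Mul2,r1:4,r2:1,r3:9,r4:2,r5:13
  c10: CDB Mul1=-4; issue MUL r5<-Mul1  regs: r0:Mul2,r1:4,r2:1,r3:9,r4:2,r5:Mul1
  c11: issue SUB r2<-Add1  regs: r0:Mul2,r1:4,r2:Add1,r3:9,r4:2,r5:Mul1
  c12: issue ADD r4<-Add2  regs: r0:Mul2,r1:4,r2:Add1,r3:9,r4:Add2,r5:Mul1
  c13: -  regs: r0:Mul2,r1:4,r2:Add1,r3:9,r4:Add2,r5:Mul1
  c14: -  regs: r0:Mul2,r1:4,r2:Add1,r3:9,r4:Add2,r5:Mul1
  c15: CDB Mul2=-52  regs: r0:-52,r1:4,r2:Add1,r3:9,r4:Add2,r5:Mul1
  c16: -  regs: r0:-52,r1:4,r2:Add1,r3:9,r4:Add2,r5:Mul1
  c17: CDB Add2=-43  regs: r0:-52,r1:4,r2:Add1,r3:9,r4:-43,r5:Mul1
  c18: -  regs: r0:-52,r1:4,r2:Add1,r3:9,r4:-43,r5:Mul1

STATUS = VALUE -43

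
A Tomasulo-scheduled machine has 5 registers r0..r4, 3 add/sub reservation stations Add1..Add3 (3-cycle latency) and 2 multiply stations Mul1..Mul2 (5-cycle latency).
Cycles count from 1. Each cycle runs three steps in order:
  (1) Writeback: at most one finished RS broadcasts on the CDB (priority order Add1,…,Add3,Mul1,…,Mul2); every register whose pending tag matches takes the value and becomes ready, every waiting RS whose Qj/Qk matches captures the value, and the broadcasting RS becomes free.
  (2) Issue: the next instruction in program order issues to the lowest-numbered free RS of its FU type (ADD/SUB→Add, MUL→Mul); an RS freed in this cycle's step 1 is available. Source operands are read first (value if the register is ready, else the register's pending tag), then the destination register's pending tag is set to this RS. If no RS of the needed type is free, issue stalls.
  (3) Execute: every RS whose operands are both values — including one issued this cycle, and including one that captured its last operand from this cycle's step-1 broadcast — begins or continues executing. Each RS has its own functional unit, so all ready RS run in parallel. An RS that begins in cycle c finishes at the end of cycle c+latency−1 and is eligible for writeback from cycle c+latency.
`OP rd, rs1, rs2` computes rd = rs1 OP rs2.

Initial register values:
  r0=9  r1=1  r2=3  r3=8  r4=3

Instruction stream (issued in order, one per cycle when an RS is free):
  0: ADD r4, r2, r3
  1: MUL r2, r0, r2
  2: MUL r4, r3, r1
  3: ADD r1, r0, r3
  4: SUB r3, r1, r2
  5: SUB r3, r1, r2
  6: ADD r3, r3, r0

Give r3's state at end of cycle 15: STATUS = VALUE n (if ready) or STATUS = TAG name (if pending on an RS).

STATUS = VALUE -1

c1: issue ADD r4<-Add1 | r0:9,r1:1,r2:3,r3:8,r4:Add1
c2: issue MUL r2<-Mul1 | r0:9,r1:1,r2:Mul1,r3:8,r4:Add1
c3: issue MUL r4<-Mul2 | r0:9,r1:1,r2:Mul1,r3:8,r4:Mul2
c4: CDB Add1=11; issue ADD r1<-Add1 | r0:9,r1:Add1,r2:Mul1,r3:8,r4:Mul2
c5: issue SUB r3<-Add2 | r0:9,r1:Add1,r2:Mul1,r3:Add2,r4:Mul2
c6: issue SUB r3<-Add3 | r0:9,r1:Add1,r2:Mul1,r3:Add3,r4:Mul2
c7: CDB Add1=17; issue ADD r3<-Add1 | r0:9,r1:17,r2:Mul1,r3:Add1,r4:Mul2
c8: CDB Mul1=27 | r0:9,r1:17,r2:27,r3:Add1,r4:Mul2
c9: CDB Mul2=8 | r0:9,r1:17,r2:27,r3:Add1,r4:8
c10: - | r0:9,r1:17,r2:27,r3:Add1,r4:8
c11: CDB Add2=-10 | r0:9,r1:17,r2:27,r3:Add1,r4:8
c12: CDB Add3=-10 | r0:9,r1:17,r2:27,r3:Add1,r4:8
c13: - | r0:9,r1:17,r2:27,r3:Add1,r4:8
c14: - | r0:9,r1:17,r2:27,r3:Add1,r4:8
c15: CDB Add1=-1 | r0:9,r1:17,r2:27,r3:-1,r4:8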